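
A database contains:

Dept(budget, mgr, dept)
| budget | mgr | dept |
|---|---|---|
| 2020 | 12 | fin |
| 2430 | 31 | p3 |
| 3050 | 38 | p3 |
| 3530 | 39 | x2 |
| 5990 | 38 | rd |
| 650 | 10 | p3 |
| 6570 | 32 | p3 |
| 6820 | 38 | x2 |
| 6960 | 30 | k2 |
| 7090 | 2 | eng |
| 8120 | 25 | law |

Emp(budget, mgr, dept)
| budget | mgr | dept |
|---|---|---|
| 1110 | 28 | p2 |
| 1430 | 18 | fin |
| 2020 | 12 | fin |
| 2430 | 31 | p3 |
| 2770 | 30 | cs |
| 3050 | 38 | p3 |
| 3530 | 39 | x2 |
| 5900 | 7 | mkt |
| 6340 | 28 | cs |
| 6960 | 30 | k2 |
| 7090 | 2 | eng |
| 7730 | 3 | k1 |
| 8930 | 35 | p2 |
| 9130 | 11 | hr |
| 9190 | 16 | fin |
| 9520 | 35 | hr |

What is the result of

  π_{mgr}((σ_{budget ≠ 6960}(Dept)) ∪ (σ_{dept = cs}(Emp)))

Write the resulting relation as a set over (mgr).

{10, 12, 2, 25, 28, 30, 31, 32, 38, 39}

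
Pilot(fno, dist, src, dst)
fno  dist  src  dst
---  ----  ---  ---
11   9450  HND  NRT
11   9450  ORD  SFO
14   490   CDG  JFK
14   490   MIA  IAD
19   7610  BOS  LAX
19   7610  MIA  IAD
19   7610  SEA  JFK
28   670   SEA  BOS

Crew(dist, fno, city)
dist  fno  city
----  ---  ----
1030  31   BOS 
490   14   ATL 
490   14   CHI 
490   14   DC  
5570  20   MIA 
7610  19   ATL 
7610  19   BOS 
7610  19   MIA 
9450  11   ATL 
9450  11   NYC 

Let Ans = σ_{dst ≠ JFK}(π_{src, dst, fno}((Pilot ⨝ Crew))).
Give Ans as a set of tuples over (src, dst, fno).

{(BOS, LAX, 19), (HND, NRT, 11), (MIA, IAD, 14), (MIA, IAD, 19), (ORD, SFO, 11)}

Joining Pilot and Crew on fno, dist yields {(11, 9450, HND, NRT, ATL), (11, 9450, HND, NRT, NYC), (11, 9450, ORD, SFO, ATL), (11, 9450, ORD, SFO, NYC), (14, 490, CDG, JFK, ATL), (14, 490, CDG, JFK, CHI), (14, 490, CDG, JFK, DC), (14, 490, MIA, IAD, ATL), (14, 490, MIA, IAD, CHI), (14, 490, MIA, IAD, DC), (19, 7610, BOS, LAX, ATL), (19, 7610, BOS, LAX, BOS), (19, 7610, BOS, LAX, MIA), (19, 7610, MIA, IAD, ATL), (19, 7610, MIA, IAD, BOS), (19, 7610, MIA, IAD, MIA), (19, 7610, SEA, JFK, ATL), (19, 7610, SEA, JFK, BOS), (19, 7610, SEA, JFK, MIA)}.
π[src, dst, fno]: project onto (src, dst, fno) (12 duplicate(s) eliminated) → {(BOS, LAX, 19), (CDG, JFK, 14), (HND, NRT, 11), (MIA, IAD, 14), (MIA, IAD, 19), (ORD, SFO, 11), (SEA, JFK, 19)}
σ[dst ≠ JFK]: keep tuples satisfying dst ≠ JFK → {(BOS, LAX, 19), (HND, NRT, 11), (MIA, IAD, 14), (MIA, IAD, 19), (ORD, SFO, 11)}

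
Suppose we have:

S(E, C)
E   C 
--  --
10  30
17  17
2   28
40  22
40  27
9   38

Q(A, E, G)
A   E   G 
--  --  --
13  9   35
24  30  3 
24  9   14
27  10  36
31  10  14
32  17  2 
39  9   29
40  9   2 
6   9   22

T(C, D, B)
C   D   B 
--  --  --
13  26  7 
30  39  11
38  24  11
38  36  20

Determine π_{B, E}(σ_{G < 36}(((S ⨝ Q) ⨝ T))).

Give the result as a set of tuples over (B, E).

Natural join on E: {(10, 30, 27, 36), (10, 30, 31, 14), (17, 17, 32, 2), (9, 38, 13, 35), (9, 38, 24, 14), (9, 38, 39, 29), (9, 38, 40, 2), (9, 38, 6, 22)}
Natural join on C: {(10, 30, 27, 36, 39, 11), (10, 30, 31, 14, 39, 11), (9, 38, 13, 35, 24, 11), (9, 38, 13, 35, 36, 20), (9, 38, 24, 14, 24, 11), (9, 38, 24, 14, 36, 20), (9, 38, 39, 29, 24, 11), (9, 38, 39, 29, 36, 20), (9, 38, 40, 2, 24, 11), (9, 38, 40, 2, 36, 20), (9, 38, 6, 22, 24, 11), (9, 38, 6, 22, 36, 20)}
Filtering on G < 36 leaves {(10, 30, 31, 14, 39, 11), (9, 38, 13, 35, 24, 11), (9, 38, 13, 35, 36, 20), (9, 38, 24, 14, 24, 11), (9, 38, 24, 14, 36, 20), (9, 38, 39, 29, 24, 11), (9, 38, 39, 29, 36, 20), (9, 38, 40, 2, 24, 11), (9, 38, 40, 2, 36, 20), (9, 38, 6, 22, 24, 11), (9, 38, 6, 22, 36, 20)}.
Keep only column(s) B, E (8 duplicate(s) eliminated): {(11, 10), (11, 9), (20, 9)}

{(11, 10), (11, 9), (20, 9)}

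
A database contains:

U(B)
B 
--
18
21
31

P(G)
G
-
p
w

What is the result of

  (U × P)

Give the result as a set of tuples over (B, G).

{(18, p), (18, w), (21, p), (21, w), (31, p), (31, w)}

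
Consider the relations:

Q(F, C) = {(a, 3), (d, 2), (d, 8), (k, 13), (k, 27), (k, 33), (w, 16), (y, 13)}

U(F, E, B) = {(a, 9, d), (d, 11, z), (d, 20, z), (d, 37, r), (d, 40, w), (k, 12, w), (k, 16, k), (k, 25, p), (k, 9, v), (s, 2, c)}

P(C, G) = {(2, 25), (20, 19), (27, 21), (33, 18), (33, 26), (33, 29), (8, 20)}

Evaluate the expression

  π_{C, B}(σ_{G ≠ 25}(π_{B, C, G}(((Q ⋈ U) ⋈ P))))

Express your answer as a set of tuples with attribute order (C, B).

Q ⋈ U (natural join on F): {(a, 3, 9, d), (d, 2, 11, z), (d, 2, 20, z), (d, 2, 37, r), (d, 2, 40, w), (d, 8, 11, z), (d, 8, 20, z), (d, 8, 37, r), (d, 8, 40, w), (k, 13, 12, w), (k, 13, 16, k), (k, 13, 25, p), (k, 13, 9, v), (k, 27, 12, w), (k, 27, 16, k), (k, 27, 25, p), (k, 27, 9, v), (k, 33, 12, w), (k, 33, 16, k), (k, 33, 25, p), (k, 33, 9, v)}
(Q ⋈ U) ⋈ P (natural join on C): {(d, 2, 11, z, 25), (d, 2, 20, z, 25), (d, 2, 37, r, 25), (d, 2, 40, w, 25), (d, 8, 11, z, 20), (d, 8, 20, z, 20), (d, 8, 37, r, 20), (d, 8, 40, w, 20), (k, 27, 12, w, 21), (k, 27, 16, k, 21), (k, 27, 25, p, 21), (k, 27, 9, v, 21), (k, 33, 12, w, 18), (k, 33, 12, w, 26), (k, 33, 12, w, 29), (k, 33, 16, k, 18), (k, 33, 16, k, 26), (k, 33, 16, k, 29), (k, 33, 25, p, 18), (k, 33, 25, p, 26), (k, 33, 25, p, 29), (k, 33, 9, v, 18), (k, 33, 9, v, 26), (k, 33, 9, v, 29)}
π[B, C, G]: project onto (B, C, G) (2 duplicate(s) eliminated) → {(k, 27, 21), (k, 33, 18), (k, 33, 26), (k, 33, 29), (p, 27, 21), (p, 33, 18), (p, 33, 26), (p, 33, 29), (r, 2, 25), (r, 8, 20), (v, 27, 21), (v, 33, 18), (v, 33, 26), (v, 33, 29), (w, 2, 25), (w, 27, 21), (w, 33, 18), (w, 33, 26), (w, 33, 29), (w, 8, 20), (z, 2, 25), (z, 8, 20)}
Apply σ_{G ≠ 25}; surviving tuples: {(k, 27, 21), (k, 33, 18), (k, 33, 26), (k, 33, 29), (p, 27, 21), (p, 33, 18), (p, 33, 26), (p, 33, 29), (r, 8, 20), (v, 27, 21), (v, 33, 18), (v, 33, 26), (v, 33, 29), (w, 27, 21), (w, 33, 18), (w, 33, 26), (w, 33, 29), (w, 8, 20), (z, 8, 20)}
π[C, B]: project onto (C, B) (8 duplicate(s) eliminated) → {(27, k), (27, p), (27, v), (27, w), (33, k), (33, p), (33, v), (33, w), (8, r), (8, w), (8, z)}

{(27, k), (27, p), (27, v), (27, w), (33, k), (33, p), (33, v), (33, w), (8, r), (8, w), (8, z)}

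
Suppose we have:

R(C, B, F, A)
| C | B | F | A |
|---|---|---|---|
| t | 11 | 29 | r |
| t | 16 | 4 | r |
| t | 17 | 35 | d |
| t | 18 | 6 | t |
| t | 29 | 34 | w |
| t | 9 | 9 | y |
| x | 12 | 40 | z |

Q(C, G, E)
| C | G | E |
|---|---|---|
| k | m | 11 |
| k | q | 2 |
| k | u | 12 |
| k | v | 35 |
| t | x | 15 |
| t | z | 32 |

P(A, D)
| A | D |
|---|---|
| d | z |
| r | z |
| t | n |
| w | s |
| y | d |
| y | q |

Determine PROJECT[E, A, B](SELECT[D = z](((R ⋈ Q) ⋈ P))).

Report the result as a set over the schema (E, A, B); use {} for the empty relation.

{(15, d, 17), (15, r, 11), (15, r, 16), (32, d, 17), (32, r, 11), (32, r, 16)}

R ⋈ Q (natural join on C): {(t, 11, 29, r, x, 15), (t, 11, 29, r, z, 32), (t, 16, 4, r, x, 15), (t, 16, 4, r, z, 32), (t, 17, 35, d, x, 15), (t, 17, 35, d, z, 32), (t, 18, 6, t, x, 15), (t, 18, 6, t, z, 32), (t, 29, 34, w, x, 15), (t, 29, 34, w, z, 32), (t, 9, 9, y, x, 15), (t, 9, 9, y, z, 32)}
(R ⋈ Q) ⋈ P (natural join on A): {(t, 11, 29, r, x, 15, z), (t, 11, 29, r, z, 32, z), (t, 16, 4, r, x, 15, z), (t, 16, 4, r, z, 32, z), (t, 17, 35, d, x, 15, z), (t, 17, 35, d, z, 32, z), (t, 18, 6, t, x, 15, n), (t, 18, 6, t, z, 32, n), (t, 29, 34, w, x, 15, s), (t, 29, 34, w, z, 32, s), (t, 9, 9, y, x, 15, d), (t, 9, 9, y, x, 15, q), (t, 9, 9, y, z, 32, d), (t, 9, 9, y, z, 32, q)}
σ[D = z]: keep tuples satisfying D = z → {(t, 11, 29, r, x, 15, z), (t, 11, 29, r, z, 32, z), (t, 16, 4, r, x, 15, z), (t, 16, 4, r, z, 32, z), (t, 17, 35, d, x, 15, z), (t, 17, 35, d, z, 32, z)}
π_{E, A, B} gives {(15, d, 17), (15, r, 11), (15, r, 16), (32, d, 17), (32, r, 11), (32, r, 16)}.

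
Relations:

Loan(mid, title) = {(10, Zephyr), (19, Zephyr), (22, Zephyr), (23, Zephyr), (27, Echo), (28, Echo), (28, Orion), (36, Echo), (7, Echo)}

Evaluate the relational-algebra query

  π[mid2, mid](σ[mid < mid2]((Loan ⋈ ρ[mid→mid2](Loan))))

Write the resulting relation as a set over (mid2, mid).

ρ[mid→mid2]: schema becomes (mid2, title); tuples unchanged.
Joining Loan and ρ[mid→mid2](Loan) on title yields {(10, Zephyr, 10), (10, Zephyr, 19), (10, Zephyr, 22), (10, Zephyr, 23), (19, Zephyr, 10), (19, Zephyr, 19), (19, Zephyr, 22), (19, Zephyr, 23), (22, Zephyr, 10), (22, Zephyr, 19), (22, Zephyr, 22), (22, Zephyr, 23), (23, Zephyr, 10), (23, Zephyr, 19), (23, Zephyr, 22), (23, Zephyr, 23), (27, Echo, 27), (27, Echo, 28), (27, Echo, 36), (27, Echo, 7), (28, Echo, 27), (28, Echo, 28), (28, Echo, 36), (28, Echo, 7), (28, Orion, 28), (36, Echo, 27), (36, Echo, 28), (36, Echo, 36), (36, Echo, 7), (7, Echo, 27), (7, Echo, 28), (7, Echo, 36), (7, Echo, 7)}.
Filtering on mid < mid2 leaves {(10, Zephyr, 19), (10, Zephyr, 22), (10, Zephyr, 23), (19, Zephyr, 22), (19, Zephyr, 23), (22, Zephyr, 23), (27, Echo, 28), (27, Echo, 36), (28, Echo, 36), (7, Echo, 27), (7, Echo, 28), (7, Echo, 36)}.
Projecting to mid2, mid: {(19, 10), (22, 10), (22, 19), (23, 10), (23, 19), (23, 22), (27, 7), (28, 27), (28, 7), (36, 27), (36, 28), (36, 7)}

{(19, 10), (22, 10), (22, 19), (23, 10), (23, 19), (23, 22), (27, 7), (28, 27), (28, 7), (36, 27), (36, 28), (36, 7)}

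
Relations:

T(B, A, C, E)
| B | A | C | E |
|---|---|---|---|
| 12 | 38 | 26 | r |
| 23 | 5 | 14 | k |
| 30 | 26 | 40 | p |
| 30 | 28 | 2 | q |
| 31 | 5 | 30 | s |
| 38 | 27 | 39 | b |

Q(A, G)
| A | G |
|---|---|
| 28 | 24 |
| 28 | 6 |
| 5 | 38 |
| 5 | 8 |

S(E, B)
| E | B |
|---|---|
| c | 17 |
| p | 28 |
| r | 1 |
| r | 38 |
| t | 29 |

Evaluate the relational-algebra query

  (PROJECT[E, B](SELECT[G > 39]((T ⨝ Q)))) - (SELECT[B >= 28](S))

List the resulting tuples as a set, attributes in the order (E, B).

{}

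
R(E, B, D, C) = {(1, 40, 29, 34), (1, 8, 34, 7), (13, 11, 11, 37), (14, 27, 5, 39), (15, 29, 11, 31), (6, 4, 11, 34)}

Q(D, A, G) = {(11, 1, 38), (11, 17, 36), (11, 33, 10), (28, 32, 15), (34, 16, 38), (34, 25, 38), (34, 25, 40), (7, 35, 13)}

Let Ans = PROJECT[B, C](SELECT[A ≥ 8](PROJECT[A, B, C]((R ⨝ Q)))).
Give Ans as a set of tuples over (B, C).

Joining R and Q on D yields {(1, 8, 34, 7, 16, 38), (1, 8, 34, 7, 25, 38), (1, 8, 34, 7, 25, 40), (13, 11, 11, 37, 1, 38), (13, 11, 11, 37, 17, 36), (13, 11, 11, 37, 33, 10), (15, 29, 11, 31, 1, 38), (15, 29, 11, 31, 17, 36), (15, 29, 11, 31, 33, 10), (6, 4, 11, 34, 1, 38), (6, 4, 11, 34, 17, 36), (6, 4, 11, 34, 33, 10)}.
π_{A, B, C} gives {(1, 11, 37), (1, 29, 31), (1, 4, 34), (16, 8, 7), (17, 11, 37), (17, 29, 31), (17, 4, 34), (25, 8, 7), (33, 11, 37), (33, 29, 31), (33, 4, 34)} (1 duplicate(s) eliminated).
Filtering on A ≥ 8 leaves {(16, 8, 7), (17, 11, 37), (17, 29, 31), (17, 4, 34), (25, 8, 7), (33, 11, 37), (33, 29, 31), (33, 4, 34)}.
π_{B, C} gives {(11, 37), (29, 31), (4, 34), (8, 7)} (4 duplicate(s) eliminated).

{(11, 37), (29, 31), (4, 34), (8, 7)}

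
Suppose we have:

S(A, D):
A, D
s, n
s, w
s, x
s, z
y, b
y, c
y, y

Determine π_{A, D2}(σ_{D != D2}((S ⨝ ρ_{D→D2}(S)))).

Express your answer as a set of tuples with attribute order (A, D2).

{(s, n), (s, w), (s, x), (s, z), (y, b), (y, c), (y, y)}

ρ[D→D2]: schema becomes (A, D2); tuples unchanged.
S ⋈ ρ_{D→D2}(S) (natural join on A): {(s, n, n), (s, n, w), (s, n, x), (s, n, z), (s, w, n), (s, w, w), (s, w, x), (s, w, z), (s, x, n), (s, x, w), (s, x, x), (s, x, z), (s, z, n), (s, z, w), (s, z, x), (s, z, z), (y, b, b), (y, b, c), (y, b, y), (y, c, b), (y, c, c), (y, c, y), (y, y, b), (y, y, c), (y, y, y)}
Filtering on D != D2 leaves {(s, n, w), (s, n, x), (s, n, z), (s, w, n), (s, w, x), (s, w, z), (s, x, n), (s, x, w), (s, x, z), (s, z, n), (s, z, w), (s, z, x), (y, b, c), (y, b, y), (y, c, b), (y, c, y), (y, y, b), (y, y, c)}.
Projecting to A, D2 (11 duplicate(s) eliminated): {(s, n), (s, w), (s, x), (s, z), (y, b), (y, c), (y, y)}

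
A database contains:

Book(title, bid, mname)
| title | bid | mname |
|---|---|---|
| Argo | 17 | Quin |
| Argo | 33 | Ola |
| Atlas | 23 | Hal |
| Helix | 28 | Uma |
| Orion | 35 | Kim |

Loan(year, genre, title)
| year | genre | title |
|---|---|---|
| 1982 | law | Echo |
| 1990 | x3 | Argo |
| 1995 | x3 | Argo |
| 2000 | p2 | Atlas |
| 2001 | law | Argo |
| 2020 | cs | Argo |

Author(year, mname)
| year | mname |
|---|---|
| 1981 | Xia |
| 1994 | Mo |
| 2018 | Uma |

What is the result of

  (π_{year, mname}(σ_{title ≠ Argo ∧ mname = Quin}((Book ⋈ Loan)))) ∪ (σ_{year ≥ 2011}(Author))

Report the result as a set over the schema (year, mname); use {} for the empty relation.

{(2018, Uma)}

Natural join on title: {(Argo, 17, Quin, 1990, x3), (Argo, 17, Quin, 1995, x3), (Argo, 17, Quin, 2001, law), (Argo, 17, Quin, 2020, cs), (Argo, 33, Ola, 1990, x3), (Argo, 33, Ola, 1995, x3), (Argo, 33, Ola, 2001, law), (Argo, 33, Ola, 2020, cs), (Atlas, 23, Hal, 2000, p2)}
σ[title ≠ Argo ∧ mname = Quin]: keep tuples satisfying title ≠ Argo ∧ mname = Quin → {}
Keep only column(s) year, mname: {}
σ[year ≥ 2011]: keep tuples satisfying year ≥ 2011 → {(2018, Uma)}
Taking the union: {(2018, Uma)}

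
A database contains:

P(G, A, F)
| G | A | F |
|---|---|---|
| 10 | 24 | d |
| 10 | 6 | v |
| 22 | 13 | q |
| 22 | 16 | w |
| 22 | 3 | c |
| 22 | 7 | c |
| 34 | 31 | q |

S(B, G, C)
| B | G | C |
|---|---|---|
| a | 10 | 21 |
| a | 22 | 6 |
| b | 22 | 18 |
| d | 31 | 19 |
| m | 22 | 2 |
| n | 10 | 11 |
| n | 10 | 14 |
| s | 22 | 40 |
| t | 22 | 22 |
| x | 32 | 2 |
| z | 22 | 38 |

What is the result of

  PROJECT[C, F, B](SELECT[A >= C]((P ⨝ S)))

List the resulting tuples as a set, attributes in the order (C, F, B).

{(11, d, n), (14, d, n), (2, c, m), (2, q, m), (2, w, m), (21, d, a), (6, c, a), (6, q, a), (6, w, a)}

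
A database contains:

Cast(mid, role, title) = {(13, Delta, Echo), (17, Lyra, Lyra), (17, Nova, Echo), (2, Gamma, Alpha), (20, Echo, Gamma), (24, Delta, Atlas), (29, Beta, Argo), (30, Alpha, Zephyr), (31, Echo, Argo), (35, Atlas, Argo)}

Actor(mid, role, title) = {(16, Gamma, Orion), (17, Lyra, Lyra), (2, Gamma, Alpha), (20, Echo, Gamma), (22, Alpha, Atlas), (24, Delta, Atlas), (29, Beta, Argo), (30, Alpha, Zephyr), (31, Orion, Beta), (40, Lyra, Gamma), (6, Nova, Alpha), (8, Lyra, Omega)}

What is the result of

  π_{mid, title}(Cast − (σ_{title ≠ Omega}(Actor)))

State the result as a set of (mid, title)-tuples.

Apply σ_{title ≠ Omega}; surviving tuples: {(16, Gamma, Orion), (17, Lyra, Lyra), (2, Gamma, Alpha), (20, Echo, Gamma), (22, Alpha, Atlas), (24, Delta, Atlas), (29, Beta, Argo), (30, Alpha, Zephyr), (31, Orion, Beta), (40, Lyra, Gamma), (6, Nova, Alpha)}
Taking the difference: {(13, Delta, Echo), (17, Nova, Echo), (31, Echo, Argo), (35, Atlas, Argo)}
π_{mid, title} gives {(13, Echo), (17, Echo), (31, Argo), (35, Argo)}.

{(13, Echo), (17, Echo), (31, Argo), (35, Argo)}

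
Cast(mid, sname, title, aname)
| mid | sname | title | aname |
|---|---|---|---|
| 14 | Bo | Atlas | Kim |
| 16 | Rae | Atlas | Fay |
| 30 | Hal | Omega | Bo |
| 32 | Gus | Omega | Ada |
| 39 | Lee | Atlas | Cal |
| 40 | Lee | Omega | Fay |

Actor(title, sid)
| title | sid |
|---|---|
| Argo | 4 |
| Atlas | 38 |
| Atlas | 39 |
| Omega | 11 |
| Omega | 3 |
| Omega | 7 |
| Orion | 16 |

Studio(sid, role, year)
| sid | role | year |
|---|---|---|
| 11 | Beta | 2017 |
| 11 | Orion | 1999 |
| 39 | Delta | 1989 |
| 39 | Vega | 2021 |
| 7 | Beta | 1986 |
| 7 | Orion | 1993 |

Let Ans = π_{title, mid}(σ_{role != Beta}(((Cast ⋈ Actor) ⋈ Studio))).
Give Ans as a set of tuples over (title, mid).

{(Atlas, 14), (Atlas, 16), (Atlas, 39), (Omega, 30), (Omega, 32), (Omega, 40)}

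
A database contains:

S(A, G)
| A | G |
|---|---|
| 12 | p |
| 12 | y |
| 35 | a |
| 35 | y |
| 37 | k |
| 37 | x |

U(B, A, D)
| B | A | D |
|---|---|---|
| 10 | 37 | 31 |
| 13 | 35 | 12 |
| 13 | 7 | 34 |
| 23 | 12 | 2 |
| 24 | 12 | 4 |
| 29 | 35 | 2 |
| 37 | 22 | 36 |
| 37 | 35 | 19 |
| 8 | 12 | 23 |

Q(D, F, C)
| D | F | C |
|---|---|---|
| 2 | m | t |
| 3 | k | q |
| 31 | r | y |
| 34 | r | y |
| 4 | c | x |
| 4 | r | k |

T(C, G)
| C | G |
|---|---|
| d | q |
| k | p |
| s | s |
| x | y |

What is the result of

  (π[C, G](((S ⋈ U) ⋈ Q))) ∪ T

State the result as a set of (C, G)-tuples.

Joining S and U on A yields {(12, p, 23, 2), (12, p, 24, 4), (12, p, 8, 23), (12, y, 23, 2), (12, y, 24, 4), (12, y, 8, 23), (35, a, 13, 12), (35, a, 29, 2), (35, a, 37, 19), (35, y, 13, 12), (35, y, 29, 2), (35, y, 37, 19), (37, k, 10, 31), (37, x, 10, 31)}.
Joining (S ⋈ U) and Q on D yields {(12, p, 23, 2, m, t), (12, p, 24, 4, c, x), (12, p, 24, 4, r, k), (12, y, 23, 2, m, t), (12, y, 24, 4, c, x), (12, y, 24, 4, r, k), (35, a, 29, 2, m, t), (35, y, 29, 2, m, t), (37, k, 10, 31, r, y), (37, x, 10, 31, r, y)}.
π[C, G]: project onto (C, G) (1 duplicate(s) eliminated) → {(k, p), (k, y), (t, a), (t, p), (t, y), (x, p), (x, y), (y, k), (y, x)}
Taking the union: {(d, q), (k, p), (k, y), (s, s), (t, a), (t, p), (t, y), (x, p), (x, y), (y, k), (y, x)}

{(d, q), (k, p), (k, y), (s, s), (t, a), (t, p), (t, y), (x, p), (x, y), (y, k), (y, x)}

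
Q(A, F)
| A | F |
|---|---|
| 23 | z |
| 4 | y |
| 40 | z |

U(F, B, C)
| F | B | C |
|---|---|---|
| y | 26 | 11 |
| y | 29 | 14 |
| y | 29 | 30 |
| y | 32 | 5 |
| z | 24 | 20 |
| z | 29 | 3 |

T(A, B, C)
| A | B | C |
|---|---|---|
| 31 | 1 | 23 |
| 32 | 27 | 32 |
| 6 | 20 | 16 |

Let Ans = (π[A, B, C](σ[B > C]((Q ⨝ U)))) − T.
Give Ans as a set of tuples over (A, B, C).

Q ⋈ U (natural join on F): {(23, z, 24, 20), (23, z, 29, 3), (4, y, 26, 11), (4, y, 29, 14), (4, y, 29, 30), (4, y, 32, 5), (40, z, 24, 20), (40, z, 29, 3)}
σ[B > C]: keep tuples satisfying B > C → {(23, z, 24, 20), (23, z, 29, 3), (4, y, 26, 11), (4, y, 29, 14), (4, y, 32, 5), (40, z, 24, 20), (40, z, 29, 3)}
Keep only column(s) A, B, C: {(23, 24, 20), (23, 29, 3), (4, 26, 11), (4, 29, 14), (4, 32, 5), (40, 24, 20), (40, 29, 3)}
Taking the difference: {(23, 24, 20), (23, 29, 3), (4, 26, 11), (4, 29, 14), (4, 32, 5), (40, 24, 20), (40, 29, 3)}

{(23, 24, 20), (23, 29, 3), (4, 26, 11), (4, 29, 14), (4, 32, 5), (40, 24, 20), (40, 29, 3)}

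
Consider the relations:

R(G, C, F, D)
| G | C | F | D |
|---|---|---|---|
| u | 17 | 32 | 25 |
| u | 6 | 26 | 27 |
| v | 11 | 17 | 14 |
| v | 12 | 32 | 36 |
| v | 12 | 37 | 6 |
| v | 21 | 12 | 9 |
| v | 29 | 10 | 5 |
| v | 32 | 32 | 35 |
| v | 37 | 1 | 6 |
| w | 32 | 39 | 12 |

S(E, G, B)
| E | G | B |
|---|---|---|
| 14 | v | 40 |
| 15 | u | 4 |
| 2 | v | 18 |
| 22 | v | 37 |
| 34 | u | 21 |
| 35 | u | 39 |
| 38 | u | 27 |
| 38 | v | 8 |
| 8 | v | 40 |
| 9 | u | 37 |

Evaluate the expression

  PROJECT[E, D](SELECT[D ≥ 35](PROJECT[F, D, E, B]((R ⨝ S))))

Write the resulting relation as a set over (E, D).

R ⋈ S (natural join on G): {(u, 17, 32, 25, 15, 4), (u, 17, 32, 25, 34, 21), (u, 17, 32, 25, 35, 39), (u, 17, 32, 25, 38, 27), (u, 17, 32, 25, 9, 37), (u, 6, 26, 27, 15, 4), (u, 6, 26, 27, 34, 21), (u, 6, 26, 27, 35, 39), (u, 6, 26, 27, 38, 27), (u, 6, 26, 27, 9, 37), (v, 11, 17, 14, 14, 40), (v, 11, 17, 14, 2, 18), (v, 11, 17, 14, 22, 37), (v, 11, 17, 14, 38, 8), (v, 11, 17, 14, 8, 40), (v, 12, 32, 36, 14, 40), (v, 12, 32, 36, 2, 18), (v, 12, 32, 36, 22, 37), (v, 12, 32, 36, 38, 8), (v, 12, 32, 36, 8, 40), (v, 12, 37, 6, 14, 40), (v, 12, 37, 6, 2, 18), (v, 12, 37, 6, 22, 37), (v, 12, 37, 6, 38, 8), (v, 12, 37, 6, 8, 40), (v, 21, 12, 9, 14, 40), (v, 21, 12, 9, 2, 18), (v, 21, 12, 9, 22, 37), (v, 21, 12, 9, 38, 8), (v, 21, 12, 9, 8, 40), (v, 29, 10, 5, 14, 40), (v, 29, 10, 5, 2, 18), (v, 29, 10, 5, 22, 37), (v, 29, 10, 5, 38, 8), (v, 29, 10, 5, 8, 40), (v, 32, 32, 35, 14, 40), (v, 32, 32, 35, 2, 18), (v, 32, 32, 35, 22, 37), (v, 32, 32, 35, 38, 8), (v, 32, 32, 35, 8, 40), (v, 37, 1, 6, 14, 40), (v, 37, 1, 6, 2, 18), (v, 37, 1, 6, 22, 37), (v, 37, 1, 6, 38, 8), (v, 37, 1, 6, 8, 40)}
Keep only column(s) F, D, E, B: {(1, 6, 14, 40), (1, 6, 2, 18), (1, 6, 22, 37), (1, 6, 38, 8), (1, 6, 8, 40), (10, 5, 14, 40), (10, 5, 2, 18), (10, 5, 22, 37), (10, 5, 38, 8), (10, 5, 8, 40), (12, 9, 14, 40), (12, 9, 2, 18), (12, 9, 22, 37), (12, 9, 38, 8), (12, 9, 8, 40), (17, 14, 14, 40), (17, 14, 2, 18), (17, 14, 22, 37), (17, 14, 38, 8), (17, 14, 8, 40), (26, 27, 15, 4), (26, 27, 34, 21), (26, 27, 35, 39), (26, 27, 38, 27), (26, 27, 9, 37), (32, 25, 15, 4), (32, 25, 34, 21), (32, 25, 35, 39), (32, 25, 38, 27), (32, 25, 9, 37), (32, 35, 14, 40), (32, 35, 2, 18), (32, 35, 22, 37), (32, 35, 38, 8), (32, 35, 8, 40), (32, 36, 14, 40), (32, 36, 2, 18), (32, 36, 22, 37), (32, 36, 38, 8), (32, 36, 8, 40), (37, 6, 14, 40), (37, 6, 2, 18), (37, 6, 22, 37), (37, 6, 38, 8), (37, 6, 8, 40)}
Selection D ≥ 35: {(32, 35, 14, 40), (32, 35, 2, 18), (32, 35, 22, 37), (32, 35, 38, 8), (32, 35, 8, 40), (32, 36, 14, 40), (32, 36, 2, 18), (32, 36, 22, 37), (32, 36, 38, 8), (32, 36, 8, 40)}
Keep only column(s) E, D: {(14, 35), (14, 36), (2, 35), (2, 36), (22, 35), (22, 36), (38, 35), (38, 36), (8, 35), (8, 36)}

{(14, 35), (14, 36), (2, 35), (2, 36), (22, 35), (22, 36), (38, 35), (38, 36), (8, 35), (8, 36)}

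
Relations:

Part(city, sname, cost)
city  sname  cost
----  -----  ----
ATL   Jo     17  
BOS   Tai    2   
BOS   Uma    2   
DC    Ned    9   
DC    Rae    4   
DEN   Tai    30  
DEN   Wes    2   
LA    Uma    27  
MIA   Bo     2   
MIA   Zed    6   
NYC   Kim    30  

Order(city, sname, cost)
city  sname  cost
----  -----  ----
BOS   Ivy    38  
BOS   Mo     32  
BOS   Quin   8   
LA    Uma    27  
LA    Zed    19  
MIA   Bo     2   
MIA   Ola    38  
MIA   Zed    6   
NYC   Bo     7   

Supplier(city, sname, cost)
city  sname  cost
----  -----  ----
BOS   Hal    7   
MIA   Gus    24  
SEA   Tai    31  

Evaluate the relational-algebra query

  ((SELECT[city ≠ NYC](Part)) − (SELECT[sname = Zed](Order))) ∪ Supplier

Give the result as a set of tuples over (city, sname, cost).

{(ATL, Jo, 17), (BOS, Hal, 7), (BOS, Tai, 2), (BOS, Uma, 2), (DC, Ned, 9), (DC, Rae, 4), (DEN, Tai, 30), (DEN, Wes, 2), (LA, Uma, 27), (MIA, Bo, 2), (MIA, Gus, 24), (SEA, Tai, 31)}

Apply σ_{city ≠ NYC}; surviving tuples: {(ATL, Jo, 17), (BOS, Tai, 2), (BOS, Uma, 2), (DC, Ned, 9), (DC, Rae, 4), (DEN, Tai, 30), (DEN, Wes, 2), (LA, Uma, 27), (MIA, Bo, 2), (MIA, Zed, 6)}
Apply σ_{sname = Zed}; surviving tuples: {(LA, Zed, 19), (MIA, Zed, 6)}
Difference: {(ATL, Jo, 17), (BOS, Tai, 2), (BOS, Uma, 2), (DC, Ned, 9), (DC, Rae, 4), (DEN, Tai, 30), (DEN, Wes, 2), (LA, Uma, 27), (MIA, Bo, 2), (MIA, Zed, 6)} with {(LA, Zed, 19), (MIA, Zed, 6)} → {(ATL, Jo, 17), (BOS, Tai, 2), (BOS, Uma, 2), (DC, Ned, 9), (DC, Rae, 4), (DEN, Tai, 30), (DEN, Wes, 2), (LA, Uma, 27), (MIA, Bo, 2)}
Union: {(ATL, Jo, 17), (BOS, Tai, 2), (BOS, Uma, 2), (DC, Ned, 9), (DC, Rae, 4), (DEN, Tai, 30), (DEN, Wes, 2), (LA, Uma, 27), (MIA, Bo, 2)} with {(BOS, Hal, 7), (MIA, Gus, 24), (SEA, Tai, 31)} → {(ATL, Jo, 17), (BOS, Hal, 7), (BOS, Tai, 2), (BOS, Uma, 2), (DC, Ned, 9), (DC, Rae, 4), (DEN, Tai, 30), (DEN, Wes, 2), (LA, Uma, 27), (MIA, Bo, 2), (MIA, Gus, 24), (SEA, Tai, 31)}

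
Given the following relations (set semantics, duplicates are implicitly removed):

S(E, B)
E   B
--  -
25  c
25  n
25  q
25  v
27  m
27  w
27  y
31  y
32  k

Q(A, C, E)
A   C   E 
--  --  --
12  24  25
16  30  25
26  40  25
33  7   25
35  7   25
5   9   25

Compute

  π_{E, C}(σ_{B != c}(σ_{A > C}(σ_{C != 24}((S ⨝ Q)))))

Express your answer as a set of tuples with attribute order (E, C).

{(25, 7)}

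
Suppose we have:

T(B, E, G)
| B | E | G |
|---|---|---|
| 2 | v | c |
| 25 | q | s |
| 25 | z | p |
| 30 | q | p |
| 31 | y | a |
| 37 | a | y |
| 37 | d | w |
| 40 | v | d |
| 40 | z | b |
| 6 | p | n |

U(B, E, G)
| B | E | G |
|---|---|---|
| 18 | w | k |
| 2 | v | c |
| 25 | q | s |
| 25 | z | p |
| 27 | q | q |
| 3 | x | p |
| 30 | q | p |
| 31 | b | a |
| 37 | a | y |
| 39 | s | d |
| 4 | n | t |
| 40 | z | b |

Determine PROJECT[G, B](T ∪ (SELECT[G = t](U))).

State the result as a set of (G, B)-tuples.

{(a, 31), (b, 40), (c, 2), (d, 40), (n, 6), (p, 25), (p, 30), (s, 25), (t, 4), (w, 37), (y, 37)}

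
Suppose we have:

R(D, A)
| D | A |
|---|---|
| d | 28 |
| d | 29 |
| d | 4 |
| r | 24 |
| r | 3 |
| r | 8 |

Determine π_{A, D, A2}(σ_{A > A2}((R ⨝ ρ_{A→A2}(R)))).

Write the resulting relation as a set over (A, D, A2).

ρ[A→A2]: schema becomes (D, A2); tuples unchanged.
Joining R and ρ_{A→A2}(R) on D yields {(d, 28, 28), (d, 28, 29), (d, 28, 4), (d, 29, 28), (d, 29, 29), (d, 29, 4), (d, 4, 28), (d, 4, 29), (d, 4, 4), (r, 24, 24), (r, 24, 3), (r, 24, 8), (r, 3, 24), (r, 3, 3), (r, 3, 8), (r, 8, 24), (r, 8, 3), (r, 8, 8)}.
Apply σ_{A > A2}; surviving tuples: {(d, 28, 4), (d, 29, 28), (d, 29, 4), (r, 24, 3), (r, 24, 8), (r, 8, 3)}
Keep only column(s) A, D, A2: {(24, r, 3), (24, r, 8), (28, d, 4), (29, d, 28), (29, d, 4), (8, r, 3)}

{(24, r, 3), (24, r, 8), (28, d, 4), (29, d, 28), (29, d, 4), (8, r, 3)}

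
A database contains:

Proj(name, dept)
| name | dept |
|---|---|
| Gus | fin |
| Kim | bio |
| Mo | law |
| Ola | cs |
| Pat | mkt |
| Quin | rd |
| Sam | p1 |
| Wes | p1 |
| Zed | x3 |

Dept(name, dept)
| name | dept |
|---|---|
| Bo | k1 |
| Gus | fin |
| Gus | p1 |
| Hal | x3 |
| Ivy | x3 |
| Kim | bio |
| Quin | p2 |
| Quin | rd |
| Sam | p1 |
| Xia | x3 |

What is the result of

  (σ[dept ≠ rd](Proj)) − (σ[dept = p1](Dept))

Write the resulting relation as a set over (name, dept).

{(Gus, fin), (Kim, bio), (Mo, law), (Ola, cs), (Pat, mkt), (Wes, p1), (Zed, x3)}

Selection dept ≠ rd: {(Gus, fin), (Kim, bio), (Mo, law), (Ola, cs), (Pat, mkt), (Sam, p1), (Wes, p1), (Zed, x3)}
Selection dept = p1: {(Gus, p1), (Sam, p1)}
Taking the difference: {(Gus, fin), (Kim, bio), (Mo, law), (Ola, cs), (Pat, mkt), (Wes, p1), (Zed, x3)}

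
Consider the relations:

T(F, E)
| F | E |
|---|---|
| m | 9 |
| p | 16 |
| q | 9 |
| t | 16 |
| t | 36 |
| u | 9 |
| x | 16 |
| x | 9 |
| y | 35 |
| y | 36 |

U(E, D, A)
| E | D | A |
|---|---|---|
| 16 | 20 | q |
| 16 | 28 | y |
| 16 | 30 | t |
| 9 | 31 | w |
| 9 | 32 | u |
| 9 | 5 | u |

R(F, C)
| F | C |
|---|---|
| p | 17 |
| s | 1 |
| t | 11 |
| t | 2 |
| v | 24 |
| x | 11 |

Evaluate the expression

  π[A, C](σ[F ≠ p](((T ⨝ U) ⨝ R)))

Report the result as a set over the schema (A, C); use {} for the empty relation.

Joining T and U on E yields {(m, 9, 31, w), (m, 9, 32, u), (m, 9, 5, u), (p, 16, 20, q), (p, 16, 28, y), (p, 16, 30, t), (q, 9, 31, w), (q, 9, 32, u), (q, 9, 5, u), (t, 16, 20, q), (t, 16, 28, y), (t, 16, 30, t), (u, 9, 31, w), (u, 9, 32, u), (u, 9, 5, u), (x, 16, 20, q), (x, 16, 28, y), (x, 16, 30, t), (x, 9, 31, w), (x, 9, 32, u), (x, 9, 5, u)}.
Joining (T ⨝ U) and R on F yields {(p, 16, 20, q, 17), (p, 16, 28, y, 17), (p, 16, 30, t, 17), (t, 16, 20, q, 11), (t, 16, 20, q, 2), (t, 16, 28, y, 11), (t, 16, 28, y, 2), (t, 16, 30, t, 11), (t, 16, 30, t, 2), (x, 16, 20, q, 11), (x, 16, 28, y, 11), (x, 16, 30, t, 11), (x, 9, 31, w, 11), (x, 9, 32, u, 11), (x, 9, 5, u, 11)}.
Selection F ≠ p: {(t, 16, 20, q, 11), (t, 16, 20, q, 2), (t, 16, 28, y, 11), (t, 16, 28, y, 2), (t, 16, 30, t, 11), (t, 16, 30, t, 2), (x, 16, 20, q, 11), (x, 16, 28, y, 11), (x, 16, 30, t, 11), (x, 9, 31, w, 11), (x, 9, 32, u, 11), (x, 9, 5, u, 11)}
Projecting to A, C (4 duplicate(s) eliminated): {(q, 11), (q, 2), (t, 11), (t, 2), (u, 11), (w, 11), (y, 11), (y, 2)}

{(q, 11), (q, 2), (t, 11), (t, 2), (u, 11), (w, 11), (y, 11), (y, 2)}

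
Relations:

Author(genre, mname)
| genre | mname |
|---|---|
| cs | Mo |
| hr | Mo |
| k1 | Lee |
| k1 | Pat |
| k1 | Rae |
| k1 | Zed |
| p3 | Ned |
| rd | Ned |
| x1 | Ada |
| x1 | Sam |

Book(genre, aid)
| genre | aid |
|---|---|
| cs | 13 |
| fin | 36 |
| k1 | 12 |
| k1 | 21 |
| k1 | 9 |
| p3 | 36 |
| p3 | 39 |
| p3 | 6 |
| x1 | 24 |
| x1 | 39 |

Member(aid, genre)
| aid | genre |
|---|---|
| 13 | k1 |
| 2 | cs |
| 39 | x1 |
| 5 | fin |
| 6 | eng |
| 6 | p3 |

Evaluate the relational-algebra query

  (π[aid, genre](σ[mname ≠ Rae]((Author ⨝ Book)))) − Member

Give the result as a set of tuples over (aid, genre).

{(12, k1), (13, cs), (21, k1), (24, x1), (36, p3), (39, p3), (9, k1)}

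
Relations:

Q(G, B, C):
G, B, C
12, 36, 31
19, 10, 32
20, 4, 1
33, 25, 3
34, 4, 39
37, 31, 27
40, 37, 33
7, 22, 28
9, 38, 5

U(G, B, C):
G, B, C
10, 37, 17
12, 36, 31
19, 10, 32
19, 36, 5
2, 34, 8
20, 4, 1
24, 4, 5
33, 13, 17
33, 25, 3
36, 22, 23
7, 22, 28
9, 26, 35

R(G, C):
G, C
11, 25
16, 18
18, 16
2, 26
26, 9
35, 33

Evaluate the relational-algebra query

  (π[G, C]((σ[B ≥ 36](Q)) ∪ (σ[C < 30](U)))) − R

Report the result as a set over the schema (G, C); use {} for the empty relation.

σ[B ≥ 36]: keep tuples satisfying B ≥ 36 → {(12, 36, 31), (40, 37, 33), (9, 38, 5)}
σ[C < 30]: keep tuples satisfying C < 30 → {(10, 37, 17), (19, 36, 5), (2, 34, 8), (20, 4, 1), (24, 4, 5), (33, 13, 17), (33, 25, 3), (36, 22, 23), (7, 22, 28)}
Taking the union: {(10, 37, 17), (12, 36, 31), (19, 36, 5), (2, 34, 8), (20, 4, 1), (24, 4, 5), (33, 13, 17), (33, 25, 3), (36, 22, 23), (40, 37, 33), (7, 22, 28), (9, 38, 5)}
Keep only column(s) G, C: {(10, 17), (12, 31), (19, 5), (2, 8), (20, 1), (24, 5), (33, 17), (33, 3), (36, 23), (40, 33), (7, 28), (9, 5)}
Taking the difference: {(10, 17), (12, 31), (19, 5), (2, 8), (20, 1), (24, 5), (33, 17), (33, 3), (36, 23), (40, 33), (7, 28), (9, 5)}

{(10, 17), (12, 31), (19, 5), (2, 8), (20, 1), (24, 5), (33, 17), (33, 3), (36, 23), (40, 33), (7, 28), (9, 5)}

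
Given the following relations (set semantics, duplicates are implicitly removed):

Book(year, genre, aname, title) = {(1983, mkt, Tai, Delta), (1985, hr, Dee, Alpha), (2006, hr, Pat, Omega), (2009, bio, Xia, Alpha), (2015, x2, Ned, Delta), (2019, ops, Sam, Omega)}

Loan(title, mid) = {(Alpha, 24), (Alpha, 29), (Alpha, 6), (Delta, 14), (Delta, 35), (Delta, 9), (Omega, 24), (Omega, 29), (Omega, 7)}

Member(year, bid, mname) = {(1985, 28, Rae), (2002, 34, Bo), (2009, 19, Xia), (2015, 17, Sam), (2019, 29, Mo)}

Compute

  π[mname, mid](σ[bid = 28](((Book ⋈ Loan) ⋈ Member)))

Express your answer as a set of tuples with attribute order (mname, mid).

Book ⋈ Loan (natural join on title): {(1983, mkt, Tai, Delta, 14), (1983, mkt, Tai, Delta, 35), (1983, mkt, Tai, Delta, 9), (1985, hr, Dee, Alpha, 24), (1985, hr, Dee, Alpha, 29), (1985, hr, Dee, Alpha, 6), (2006, hr, Pat, Omega, 24), (2006, hr, Pat, Omega, 29), (2006, hr, Pat, Omega, 7), (2009, bio, Xia, Alpha, 24), (2009, bio, Xia, Alpha, 29), (2009, bio, Xia, Alpha, 6), (2015, x2, Ned, Delta, 14), (2015, x2, Ned, Delta, 35), (2015, x2, Ned, Delta, 9), (2019, ops, Sam, Omega, 24), (2019, ops, Sam, Omega, 29), (2019, ops, Sam, Omega, 7)}
(Book ⋈ Loan) ⋈ Member (natural join on year): {(1985, hr, Dee, Alpha, 24, 28, Rae), (1985, hr, Dee, Alpha, 29, 28, Rae), (1985, hr, Dee, Alpha, 6, 28, Rae), (2009, bio, Xia, Alpha, 24, 19, Xia), (2009, bio, Xia, Alpha, 29, 19, Xia), (2009, bio, Xia, Alpha, 6, 19, Xia), (2015, x2, Ned, Delta, 14, 17, Sam), (2015, x2, Ned, Delta, 35, 17, Sam), (2015, x2, Ned, Delta, 9, 17, Sam), (2019, ops, Sam, Omega, 24, 29, Mo), (2019, ops, Sam, Omega, 29, 29, Mo), (2019, ops, Sam, Omega, 7, 29, Mo)}
σ[bid = 28]: keep tuples satisfying bid = 28 → {(1985, hr, Dee, Alpha, 24, 28, Rae), (1985, hr, Dee, Alpha, 29, 28, Rae), (1985, hr, Dee, Alpha, 6, 28, Rae)}
Keep only column(s) mname, mid: {(Rae, 24), (Rae, 29), (Rae, 6)}

{(Rae, 24), (Rae, 29), (Rae, 6)}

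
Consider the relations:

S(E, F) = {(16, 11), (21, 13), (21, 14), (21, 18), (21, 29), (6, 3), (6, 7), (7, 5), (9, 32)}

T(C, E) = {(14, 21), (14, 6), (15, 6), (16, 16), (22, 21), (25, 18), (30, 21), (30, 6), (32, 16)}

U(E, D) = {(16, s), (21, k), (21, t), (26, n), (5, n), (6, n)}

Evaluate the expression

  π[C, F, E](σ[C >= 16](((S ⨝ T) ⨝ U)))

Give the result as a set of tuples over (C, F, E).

Natural join on E: {(16, 11, 16), (16, 11, 32), (21, 13, 14), (21, 13, 22), (21, 13, 30), (21, 14, 14), (21, 14, 22), (21, 14, 30), (21, 18, 14), (21, 18, 22), (21, 18, 30), (21, 29, 14), (21, 29, 22), (21, 29, 30), (6, 3, 14), (6, 3, 15), (6, 3, 30), (6, 7, 14), (6, 7, 15), (6, 7, 30)}
Natural join on E: {(16, 11, 16, s), (16, 11, 32, s), (21, 13, 14, k), (21, 13, 14, t), (21, 13, 22, k), (21, 13, 22, t), (21, 13, 30, k), (21, 13, 30, t), (21, 14, 14, k), (21, 14, 14, t), (21, 14, 22, k), (21, 14, 22, t), (21, 14, 30, k), (21, 14, 30, t), (21, 18, 14, k), (21, 18, 14, t), (21, 18, 22, k), (21, 18, 22, t), (21, 18, 30, k), (21, 18, 30, t), (21, 29, 14, k), (21, 29, 14, t), (21, 29, 22, k), (21, 29, 22, t), (21, 29, 30, k), (21, 29, 30, t), (6, 3, 14, n), (6, 3, 15, n), (6, 3, 30, n), (6, 7, 14, n), (6, 7, 15, n), (6, 7, 30, n)}
Selection C >= 16: {(16, 11, 16, s), (16, 11, 32, s), (21, 13, 22, k), (21, 13, 22, t), (21, 13, 30, k), (21, 13, 30, t), (21, 14, 22, k), (21, 14, 22, t), (21, 14, 30, k), (21, 14, 30, t), (21, 18, 22, k), (21, 18, 22, t), (21, 18, 30, k), (21, 18, 30, t), (21, 29, 22, k), (21, 29, 22, t), (21, 29, 30, k), (21, 29, 30, t), (6, 3, 30, n), (6, 7, 30, n)}
π[C, F, E]: project onto (C, F, E) (8 duplicate(s) eliminated) → {(16, 11, 16), (22, 13, 21), (22, 14, 21), (22, 18, 21), (22, 29, 21), (30, 13, 21), (30, 14, 21), (30, 18, 21), (30, 29, 21), (30, 3, 6), (30, 7, 6), (32, 11, 16)}

{(16, 11, 16), (22, 13, 21), (22, 14, 21), (22, 18, 21), (22, 29, 21), (30, 13, 21), (30, 14, 21), (30, 18, 21), (30, 29, 21), (30, 3, 6), (30, 7, 6), (32, 11, 16)}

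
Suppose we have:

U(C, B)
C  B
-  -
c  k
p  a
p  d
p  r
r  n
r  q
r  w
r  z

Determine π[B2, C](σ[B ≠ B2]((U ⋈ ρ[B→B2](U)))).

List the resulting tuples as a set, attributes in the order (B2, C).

ρ[B→B2]: schema becomes (C, B2); tuples unchanged.
U ⋈ ρ[B→B2](U) (natural join on C): {(c, k, k), (p, a, a), (p, a, d), (p, a, r), (p, d, a), (p, d, d), (p, d, r), (p, r, a), (p, r, d), (p, r, r), (r, n, n), (r, n, q), (r, n, w), (r, n, z), (r, q, n), (r, q, q), (r, q, w), (r, q, z), (r, w, n), (r, w, q), (r, w, w), (r, w, z), (r, z, n), (r, z, q), (r, z, w), (r, z, z)}
Filtering on B ≠ B2 leaves {(p, a, d), (p, a, r), (p, d, a), (p, d, r), (p, r, a), (p, r, d), (r, n, q), (r, n, w), (r, n, z), (r, q, n), (r, q, w), (r, q, z), (r, w, n), (r, w, q), (r, w, z), (r, z, n), (r, z, q), (r, z, w)}.
π_{B2, C} gives {(a, p), (d, p), (n, r), (q, r), (r, p), (w, r), (z, r)} (11 duplicate(s) eliminated).

{(a, p), (d, p), (n, r), (q, r), (r, p), (w, r), (z, r)}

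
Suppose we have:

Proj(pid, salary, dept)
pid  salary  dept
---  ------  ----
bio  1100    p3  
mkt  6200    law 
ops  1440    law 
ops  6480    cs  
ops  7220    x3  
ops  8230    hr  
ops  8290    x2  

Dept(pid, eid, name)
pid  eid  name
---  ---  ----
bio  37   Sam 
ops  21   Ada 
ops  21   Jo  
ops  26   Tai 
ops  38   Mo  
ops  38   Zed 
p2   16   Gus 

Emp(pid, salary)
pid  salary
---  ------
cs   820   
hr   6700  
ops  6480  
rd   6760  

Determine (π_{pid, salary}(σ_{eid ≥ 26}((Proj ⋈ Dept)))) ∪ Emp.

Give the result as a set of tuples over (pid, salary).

Joining Proj and Dept on pid yields {(bio, 1100, p3, 37, Sam), (ops, 1440, law, 21, Ada), (ops, 1440, law, 21, Jo), (ops, 1440, law, 26, Tai), (ops, 1440, law, 38, Mo), (ops, 1440, law, 38, Zed), (ops, 6480, cs, 21, Ada), (ops, 6480, cs, 21, Jo), (ops, 6480, cs, 26, Tai), (ops, 6480, cs, 38, Mo), (ops, 6480, cs, 38, Zed), (ops, 7220, x3, 21, Ada), (ops, 7220, x3, 21, Jo), (ops, 7220, x3, 26, Tai), (ops, 7220, x3, 38, Mo), (ops, 7220, x3, 38, Zed), (ops, 8230, hr, 21, Ada), (ops, 8230, hr, 21, Jo), (ops, 8230, hr, 26, Tai), (ops, 8230, hr, 38, Mo), (ops, 8230, hr, 38, Zed), (ops, 8290, x2, 21, Ada), (ops, 8290, x2, 21, Jo), (ops, 8290, x2, 26, Tai), (ops, 8290, x2, 38, Mo), (ops, 8290, x2, 38, Zed)}.
σ[eid ≥ 26]: keep tuples satisfying eid ≥ 26 → {(bio, 1100, p3, 37, Sam), (ops, 1440, law, 26, Tai), (ops, 1440, law, 38, Mo), (ops, 1440, law, 38, Zed), (ops, 6480, cs, 26, Tai), (ops, 6480, cs, 38, Mo), (ops, 6480, cs, 38, Zed), (ops, 7220, x3, 26, Tai), (ops, 7220, x3, 38, Mo), (ops, 7220, x3, 38, Zed), (ops, 8230, hr, 26, Tai), (ops, 8230, hr, 38, Mo), (ops, 8230, hr, 38, Zed), (ops, 8290, x2, 26, Tai), (ops, 8290, x2, 38, Mo), (ops, 8290, x2, 38, Zed)}
π_{pid, salary} gives {(bio, 1100), (ops, 1440), (ops, 6480), (ops, 7220), (ops, 8230), (ops, 8290)} (10 duplicate(s) eliminated).
Set union of the two operands is {(bio, 1100), (cs, 820), (hr, 6700), (ops, 1440), (ops, 6480), (ops, 7220), (ops, 8230), (ops, 8290), (rd, 6760)}.

{(bio, 1100), (cs, 820), (hr, 6700), (ops, 1440), (ops, 6480), (ops, 7220), (ops, 8230), (ops, 8290), (rd, 6760)}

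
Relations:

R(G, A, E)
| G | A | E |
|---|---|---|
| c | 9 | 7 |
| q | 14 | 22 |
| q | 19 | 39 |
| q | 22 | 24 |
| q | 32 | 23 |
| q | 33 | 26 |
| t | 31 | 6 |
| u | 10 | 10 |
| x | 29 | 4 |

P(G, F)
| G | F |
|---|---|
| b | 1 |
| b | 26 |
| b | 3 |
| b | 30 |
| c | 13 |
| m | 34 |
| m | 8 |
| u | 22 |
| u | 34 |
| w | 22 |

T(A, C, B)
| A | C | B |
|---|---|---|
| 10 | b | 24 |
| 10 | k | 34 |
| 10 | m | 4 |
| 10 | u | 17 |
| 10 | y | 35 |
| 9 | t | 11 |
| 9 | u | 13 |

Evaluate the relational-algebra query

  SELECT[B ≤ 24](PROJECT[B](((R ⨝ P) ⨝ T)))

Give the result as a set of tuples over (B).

R ⋈ P (natural join on G): {(c, 9, 7, 13), (u, 10, 10, 22), (u, 10, 10, 34)}
(R ⨝ P) ⋈ T (natural join on A): {(c, 9, 7, 13, t, 11), (c, 9, 7, 13, u, 13), (u, 10, 10, 22, b, 24), (u, 10, 10, 22, k, 34), (u, 10, 10, 22, m, 4), (u, 10, 10, 22, u, 17), (u, 10, 10, 22, y, 35), (u, 10, 10, 34, b, 24), (u, 10, 10, 34, k, 34), (u, 10, 10, 34, m, 4), (u, 10, 10, 34, u, 17), (u, 10, 10, 34, y, 35)}
Keep only column(s) B (5 duplicate(s) eliminated): {11, 13, 17, 24, 34, 35, 4}
Filtering on B ≤ 24 leaves {11, 13, 17, 24, 4}.

{11, 13, 17, 24, 4}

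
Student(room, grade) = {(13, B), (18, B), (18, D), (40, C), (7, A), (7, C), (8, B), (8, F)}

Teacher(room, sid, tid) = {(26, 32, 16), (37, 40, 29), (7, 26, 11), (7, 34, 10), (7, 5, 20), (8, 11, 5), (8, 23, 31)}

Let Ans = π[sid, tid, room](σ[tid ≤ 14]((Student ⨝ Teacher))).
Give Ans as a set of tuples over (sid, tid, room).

{(11, 5, 8), (26, 11, 7), (34, 10, 7)}

Natural join on room: {(7, A, 26, 11), (7, A, 34, 10), (7, A, 5, 20), (7, C, 26, 11), (7, C, 34, 10), (7, C, 5, 20), (8, B, 11, 5), (8, B, 23, 31), (8, F, 11, 5), (8, F, 23, 31)}
σ[tid ≤ 14]: keep tuples satisfying tid ≤ 14 → {(7, A, 26, 11), (7, A, 34, 10), (7, C, 26, 11), (7, C, 34, 10), (8, B, 11, 5), (8, F, 11, 5)}
π[sid, tid, room]: project onto (sid, tid, room) (3 duplicate(s) eliminated) → {(11, 5, 8), (26, 11, 7), (34, 10, 7)}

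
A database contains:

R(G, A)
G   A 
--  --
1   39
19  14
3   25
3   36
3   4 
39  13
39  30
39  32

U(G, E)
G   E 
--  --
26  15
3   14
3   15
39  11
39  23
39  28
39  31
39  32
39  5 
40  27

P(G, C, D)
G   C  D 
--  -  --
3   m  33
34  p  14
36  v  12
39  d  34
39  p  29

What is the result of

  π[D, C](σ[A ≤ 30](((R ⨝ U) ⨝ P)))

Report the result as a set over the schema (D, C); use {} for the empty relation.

{(29, p), (33, m), (34, d)}

R ⋈ U (natural join on G): {(3, 25, 14), (3, 25, 15), (3, 36, 14), (3, 36, 15), (3, 4, 14), (3, 4, 15), (39, 13, 11), (39, 13, 23), (39, 13, 28), (39, 13, 31), (39, 13, 32), (39, 13, 5), (39, 30, 11), (39, 30, 23), (39, 30, 28), (39, 30, 31), (39, 30, 32), (39, 30, 5), (39, 32, 11), (39, 32, 23), (39, 32, 28), (39, 32, 31), (39, 32, 32), (39, 32, 5)}
(R ⨝ U) ⋈ P (natural join on G): {(3, 25, 14, m, 33), (3, 25, 15, m, 33), (3, 36, 14, m, 33), (3, 36, 15, m, 33), (3, 4, 14, m, 33), (3, 4, 15, m, 33), (39, 13, 11, d, 34), (39, 13, 11, p, 29), (39, 13, 23, d, 34), (39, 13, 23, p, 29), (39, 13, 28, d, 34), (39, 13, 28, p, 29), (39, 13, 31, d, 34), (39, 13, 31, p, 29), (39, 13, 32, d, 34), (39, 13, 32, p, 29), (39, 13, 5, d, 34), (39, 13, 5, p, 29), (39, 30, 11, d, 34), (39, 30, 11, p, 29), (39, 30, 23, d, 34), (39, 30, 23, p, 29), (39, 30, 28, d, 34), (39, 30, 28, p, 29), (39, 30, 31, d, 34), (39, 30, 31, p, 29), (39, 30, 32, d, 34), (39, 30, 32, p, 29), (39, 30, 5, d, 34), (39, 30, 5, p, 29), (39, 32, 11, d, 34), (39, 32, 11, p, 29), (39, 32, 23, d, 34), (39, 32, 23, p, 29), (39, 32, 28, d, 34), (39, 32, 28, p, 29), (39, 32, 31, d, 34), (39, 32, 31, p, 29), (39, 32, 32, d, 34), (39, 32, 32, p, 29), (39, 32, 5, d, 34), (39, 32, 5, p, 29)}
Filtering on A ≤ 30 leaves {(3, 25, 14, m, 33), (3, 25, 15, m, 33), (3, 4, 14, m, 33), (3, 4, 15, m, 33), (39, 13, 11, d, 34), (39, 13, 11, p, 29), (39, 13, 23, d, 34), (39, 13, 23, p, 29), (39, 13, 28, d, 34), (39, 13, 28, p, 29), (39, 13, 31, d, 34), (39, 13, 31, p, 29), (39, 13, 32, d, 34), (39, 13, 32, p, 29), (39, 13, 5, d, 34), (39, 13, 5, p, 29), (39, 30, 11, d, 34), (39, 30, 11, p, 29), (39, 30, 23, d, 34), (39, 30, 23, p, 29), (39, 30, 28, d, 34), (39, 30, 28, p, 29), (39, 30, 31, d, 34), (39, 30, 31, p, 29), (39, 30, 32, d, 34), (39, 30, 32, p, 29), (39, 30, 5, d, 34), (39, 30, 5, p, 29)}.
π[D, C]: project onto (D, C) (25 duplicate(s) eliminated) → {(29, p), (33, m), (34, d)}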